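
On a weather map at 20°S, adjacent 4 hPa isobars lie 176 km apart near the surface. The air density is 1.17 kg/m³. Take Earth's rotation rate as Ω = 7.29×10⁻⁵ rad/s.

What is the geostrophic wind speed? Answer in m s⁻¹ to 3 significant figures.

Coriolis parameter at 20°S:
f = 2Ω sin φ = 2 × 7.29×10⁻⁵ × sin 20° = 4.99×10⁻⁵ s⁻¹
Pressure gradient: |∂P/∂n| = 400 Pa / 176000 m = 2.27×10⁻³ Pa/m
Geostrophic balance (pressure-gradient force = Coriolis force):
V_g = (1/(fρ)) |∂P/∂n| = 2.27×10⁻³ / (4.99×10⁻⁵ × 1.17) = 39.0 m/s

39.0 m s⁻¹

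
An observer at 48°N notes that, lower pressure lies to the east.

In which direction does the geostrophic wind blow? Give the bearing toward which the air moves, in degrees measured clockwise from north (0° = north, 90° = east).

The pressure-gradient force points toward the east (bearing 090°).
Geostrophic balance: in the Northern Hemisphere the Coriolis force deflects motion to the right, so the geostrophic wind blows 90° to the right of the pressure-gradient force (low pressure on the left).
Rotating 090° by 90° clockwise gives 180° — the wind blows toward the south.

180°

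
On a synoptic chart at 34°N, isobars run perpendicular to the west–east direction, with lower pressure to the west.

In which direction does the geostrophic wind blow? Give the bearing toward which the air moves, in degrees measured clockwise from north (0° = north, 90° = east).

000°

The pressure-gradient force points toward the west (bearing 270°).
Geostrophic balance: in the Northern Hemisphere the Coriolis force deflects motion to the right, so the geostrophic wind blows 90° to the right of the pressure-gradient force (low pressure on the left).
Rotating 270° by 90° clockwise gives 000° — the wind blows toward the north.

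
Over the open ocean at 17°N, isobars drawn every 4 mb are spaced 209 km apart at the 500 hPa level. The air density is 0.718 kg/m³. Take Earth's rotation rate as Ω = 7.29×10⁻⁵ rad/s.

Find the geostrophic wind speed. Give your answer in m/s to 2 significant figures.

Coriolis parameter at 17°N:
f = 2Ω sin φ = 2 × 7.29×10⁻⁵ × sin 17° = 4.26×10⁻⁵ s⁻¹
Pressure gradient: |∂P/∂n| = 400 Pa / 209000 m = 1.91×10⁻³ Pa/m
Geostrophic balance (pressure-gradient force = Coriolis force):
V_g = (1/(fρ)) |∂P/∂n| = 1.91×10⁻³ / (4.26×10⁻⁵ × 0.718) = 62.5 m/s

63 m/s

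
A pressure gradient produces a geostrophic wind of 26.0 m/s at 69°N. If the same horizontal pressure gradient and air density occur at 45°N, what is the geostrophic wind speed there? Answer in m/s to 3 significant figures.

With the same pressure gradient and density, V_g ∝ 1/f ∝ 1/sin φ.
V₂ = V₁ · sin φ₁ / sin φ₂ = 26.0 × sin 69° / sin 45°
V₂ = 26.0 × 0.9336/0.7071 = 34.3 m/s

34.3 m/s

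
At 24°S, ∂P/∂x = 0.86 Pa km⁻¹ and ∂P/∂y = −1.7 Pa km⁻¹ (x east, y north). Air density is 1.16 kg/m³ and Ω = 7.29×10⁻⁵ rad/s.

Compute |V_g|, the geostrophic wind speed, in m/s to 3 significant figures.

27.7 m/s

Coriolis parameter at 24°S:
f = 2Ω sin φ = 2 × 7.29×10⁻⁵ × sin 24° = 5.93×10⁻⁵ s⁻¹
In the Southern Hemisphere f is negative: f = −5.93×10⁻⁵ s⁻¹.
Component geostrophic relations (x east, y north):
u_g = −(1/(fρ)) ∂P/∂y,  v_g = (1/(fρ)) ∂P/∂x
u_g = −(−1.7×10⁻³)/(−5.93×10⁻⁵ × 1.16) = −24.7 m/s;  v_g = (0.86×10⁻³)/(−5.93×10⁻⁵ × 1.16) = −12.5 m/s
|V_g| = √(u_g² + v_g²) = 27.7 m/s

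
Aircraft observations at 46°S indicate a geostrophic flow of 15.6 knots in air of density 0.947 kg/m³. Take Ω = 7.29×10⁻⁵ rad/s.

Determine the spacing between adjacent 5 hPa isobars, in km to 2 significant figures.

Coriolis parameter at 46°S:
f = 2Ω sin φ = 2 × 7.29×10⁻⁵ × sin 46° = 1.05×10⁻⁴ s⁻¹
Wind speed in SI: 15.6 knots = 8.03 m/s
Geostrophic balance rearranged: |∂P/∂n| = f ρ V_g
|∂P/∂n| = 1.05×10⁻⁴ × 0.947 × 8.03 = 7.97×10⁻⁴ Pa/m
Isobar spacing: Δn = ΔP/|∂P/∂n| = 500 Pa / 7.97×10⁻⁴ Pa/m = 627286 m ≈ 630 km

630 km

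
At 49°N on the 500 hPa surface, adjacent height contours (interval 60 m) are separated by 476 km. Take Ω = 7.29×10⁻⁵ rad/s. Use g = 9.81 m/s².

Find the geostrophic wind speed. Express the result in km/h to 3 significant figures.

Coriolis parameter at 49°N:
f = 2Ω sin φ = 2 × 7.29×10⁻⁵ × sin 49° = 1.10×10⁻⁴ s⁻¹
Height gradient: |∂Z/∂n| = 60 m / 476000 m = 1.26×10⁻⁴
On a pressure surface, geostrophic balance gives V_g = (g/f)|∂Z/∂n|:
V_g = 9.81 × 1.26×10⁻⁴ / 1.10×10⁻⁴ = 11.2 m/s
Converting: 11.2 m/s × 3.6 = 40.5 km/h

40.5 km/h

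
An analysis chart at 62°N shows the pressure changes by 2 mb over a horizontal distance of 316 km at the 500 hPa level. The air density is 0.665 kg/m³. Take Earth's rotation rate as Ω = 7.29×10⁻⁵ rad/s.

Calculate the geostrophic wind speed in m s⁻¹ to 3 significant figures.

Coriolis parameter at 62°N:
f = 2Ω sin φ = 2 × 7.29×10⁻⁵ × sin 62° = 1.29×10⁻⁴ s⁻¹
Pressure gradient: |∂P/∂n| = 200 Pa / 316000 m = 6.33×10⁻⁴ Pa/m
Geostrophic balance (pressure-gradient force = Coriolis force):
V_g = (1/(fρ)) |∂P/∂n| = 6.33×10⁻⁴ / (1.29×10⁻⁴ × 0.665) = 7.39 m/s

7.39 m s⁻¹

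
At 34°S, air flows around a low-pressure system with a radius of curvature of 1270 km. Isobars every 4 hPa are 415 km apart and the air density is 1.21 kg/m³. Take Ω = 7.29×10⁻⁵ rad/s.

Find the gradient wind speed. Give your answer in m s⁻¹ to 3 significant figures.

Coriolis parameter at 34°S:
f = 2Ω sin φ = 2 × 7.29×10⁻⁵ × sin 34° = 8.15×10⁻⁵ s⁻¹
Pressure gradient: |∂P/∂n| = 400 Pa / 415000 m = 9.64×10⁻⁴ Pa/m
Geostrophic speed: V_g = |∂P/∂n|/(fρ) = 9.64×10⁻⁴/(8.15×10⁻⁵ × 1.21) = 9.77 m/s
Around a low, centrifugal force acts outward with Coriolis, so pressure-gradient force balances both:
(1/ρ)|∂P/∂n| = fV + V²/R  →  V² + fR·V − fR·V_g = 0
With fR = 8.15×10⁻⁵ × 1270×10³ m = 104 m/s:
V = [−fR + √((fR)² + 4 fR V_g)]/2 = [−104 + √(104² + 4×104×9.77)]/2 = 8.99 m/s
Subgeostrophic (V < V_g = 9.77 m/s), as expected around a low.

8.99 m s⁻¹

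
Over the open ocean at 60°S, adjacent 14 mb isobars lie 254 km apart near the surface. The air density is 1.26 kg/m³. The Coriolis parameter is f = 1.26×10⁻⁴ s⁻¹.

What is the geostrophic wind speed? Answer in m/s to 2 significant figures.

35 m/s

Pressure gradient: |∂P/∂n| = 1400 Pa / 254000 m = 5.51×10⁻³ Pa/m
Geostrophic balance (pressure-gradient force = Coriolis force):
V_g = (1/(fρ)) |∂P/∂n| = 5.51×10⁻³ / (1.26×10⁻⁴ × 1.26) = 34.7 m/s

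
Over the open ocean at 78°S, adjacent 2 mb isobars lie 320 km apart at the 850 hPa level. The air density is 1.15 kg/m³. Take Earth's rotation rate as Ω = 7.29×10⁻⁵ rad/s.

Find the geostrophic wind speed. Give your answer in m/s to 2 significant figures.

Coriolis parameter at 78°S:
f = 2Ω sin φ = 2 × 7.29×10⁻⁵ × sin 78° = 1.43×10⁻⁴ s⁻¹
Pressure gradient: |∂P/∂n| = 200 Pa / 320000 m = 6.25×10⁻⁴ Pa/m
Geostrophic balance (pressure-gradient force = Coriolis force):
V_g = (1/(fρ)) |∂P/∂n| = 6.25×10⁻⁴ / (1.43×10⁻⁴ × 1.15) = 3.81 m/s

3.8 m/s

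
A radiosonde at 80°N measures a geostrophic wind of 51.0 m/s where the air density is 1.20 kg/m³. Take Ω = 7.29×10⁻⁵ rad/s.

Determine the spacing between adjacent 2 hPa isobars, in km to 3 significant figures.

22.8 km

Coriolis parameter at 80°N:
f = 2Ω sin φ = 2 × 7.29×10⁻⁵ × sin 80° = 1.44×10⁻⁴ s⁻¹
Geostrophic balance rearranged: |∂P/∂n| = f ρ V_g
|∂P/∂n| = 1.44×10⁻⁴ × 1.20 × 51.0 = 8.79×10⁻³ Pa/m
Isobar spacing: Δn = ΔP/|∂P/∂n| = 200 Pa / 8.79×10⁻³ Pa/m = 22760 m ≈ 22.8 km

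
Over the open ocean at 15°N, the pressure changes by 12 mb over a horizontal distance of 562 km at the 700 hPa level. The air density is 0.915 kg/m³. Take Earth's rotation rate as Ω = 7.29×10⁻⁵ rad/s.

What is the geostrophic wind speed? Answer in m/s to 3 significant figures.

61.8 m/s

Coriolis parameter at 15°N:
f = 2Ω sin φ = 2 × 7.29×10⁻⁵ × sin 15° = 3.77×10⁻⁵ s⁻¹
Pressure gradient: |∂P/∂n| = 1200 Pa / 562000 m = 2.14×10⁻³ Pa/m
Geostrophic balance (pressure-gradient force = Coriolis force):
V_g = (1/(fρ)) |∂P/∂n| = 2.14×10⁻³ / (3.77×10⁻⁵ × 0.915) = 61.8 m/s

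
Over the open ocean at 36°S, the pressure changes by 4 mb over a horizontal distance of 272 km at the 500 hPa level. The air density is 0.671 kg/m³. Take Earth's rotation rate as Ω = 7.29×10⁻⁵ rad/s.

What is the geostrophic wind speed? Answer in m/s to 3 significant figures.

Coriolis parameter at 36°S:
f = 2Ω sin φ = 2 × 7.29×10⁻⁵ × sin 36° = 8.57×10⁻⁵ s⁻¹
Pressure gradient: |∂P/∂n| = 400 Pa / 272000 m = 1.47×10⁻³ Pa/m
Geostrophic balance (pressure-gradient force = Coriolis force):
V_g = (1/(fρ)) |∂P/∂n| = 1.47×10⁻³ / (8.57×10⁻⁵ × 0.671) = 25.6 m/s

25.6 m/s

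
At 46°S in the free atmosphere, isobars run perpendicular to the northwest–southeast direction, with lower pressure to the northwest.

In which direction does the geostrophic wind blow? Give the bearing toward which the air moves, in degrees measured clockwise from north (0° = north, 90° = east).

The pressure-gradient force points toward the northwest (bearing 315°).
Geostrophic balance: in the Southern Hemisphere the Coriolis force deflects motion to the left, so the geostrophic wind blows 90° to the left of the pressure-gradient force (low pressure on the right).
Rotating 315° by 90° counterclockwise gives 225° — the wind blows toward the southwest.

225°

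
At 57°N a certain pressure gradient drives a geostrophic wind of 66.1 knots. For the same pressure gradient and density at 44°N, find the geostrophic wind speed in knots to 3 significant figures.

With the same pressure gradient and density, V_g ∝ 1/f ∝ 1/sin φ.
V₂ = V₁ · sin φ₁ / sin φ₂ = 66.1 × sin 57° / sin 44°
V₂ = 66.1 × 0.8387/0.6947 = 79.8 knots

79.8 knots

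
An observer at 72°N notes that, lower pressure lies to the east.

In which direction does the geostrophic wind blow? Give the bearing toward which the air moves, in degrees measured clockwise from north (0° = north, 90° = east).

180°

The pressure-gradient force points toward the east (bearing 090°).
Geostrophic balance: in the Northern Hemisphere the Coriolis force deflects motion to the right, so the geostrophic wind blows 90° to the right of the pressure-gradient force (low pressure on the left).
Rotating 090° by 90° clockwise gives 180° — the wind blows toward the south.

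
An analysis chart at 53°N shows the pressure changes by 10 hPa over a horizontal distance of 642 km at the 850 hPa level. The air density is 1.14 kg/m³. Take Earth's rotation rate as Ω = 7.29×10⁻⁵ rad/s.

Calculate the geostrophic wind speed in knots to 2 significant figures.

Coriolis parameter at 53°N:
f = 2Ω sin φ = 2 × 7.29×10⁻⁵ × sin 53° = 1.16×10⁻⁴ s⁻¹
Pressure gradient: |∂P/∂n| = 1000 Pa / 642000 m = 1.56×10⁻³ Pa/m
Geostrophic balance (pressure-gradient force = Coriolis force):
V_g = (1/(fρ)) |∂P/∂n| = 1.56×10⁻³ / (1.16×10⁻⁴ × 1.14) = 11.7 m/s
Converting: 11.7 m/s × 1.944 = 23 knots

23 knots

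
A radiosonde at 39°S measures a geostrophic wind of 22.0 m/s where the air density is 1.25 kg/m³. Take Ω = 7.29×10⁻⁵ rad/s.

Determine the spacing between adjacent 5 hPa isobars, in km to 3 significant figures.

198 km

Coriolis parameter at 39°S:
f = 2Ω sin φ = 2 × 7.29×10⁻⁵ × sin 39° = 9.18×10⁻⁵ s⁻¹
Geostrophic balance rearranged: |∂P/∂n| = f ρ V_g
|∂P/∂n| = 9.18×10⁻⁵ × 1.25 × 22.0 = 2.52×10⁻³ Pa/m
Isobar spacing: Δn = ΔP/|∂P/∂n| = 500 Pa / 2.52×10⁻³ Pa/m = 198156 m ≈ 198 km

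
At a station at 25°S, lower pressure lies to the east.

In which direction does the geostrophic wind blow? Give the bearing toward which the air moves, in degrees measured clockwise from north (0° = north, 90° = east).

The pressure-gradient force points toward the east (bearing 090°).
Geostrophic balance: in the Southern Hemisphere the Coriolis force deflects motion to the left, so the geostrophic wind blows 90° to the left of the pressure-gradient force (low pressure on the right).
Rotating 090° by 90° counterclockwise gives 000° — the wind blows toward the north.

000°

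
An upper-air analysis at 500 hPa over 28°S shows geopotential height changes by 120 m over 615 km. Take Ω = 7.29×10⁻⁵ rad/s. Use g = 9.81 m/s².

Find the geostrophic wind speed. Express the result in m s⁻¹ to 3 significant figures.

Coriolis parameter at 28°S:
f = 2Ω sin φ = 2 × 7.29×10⁻⁵ × sin 28° = 6.84×10⁻⁵ s⁻¹
Height gradient: |∂Z/∂n| = 120 m / 615000 m = 1.95×10⁻⁴
On a pressure surface, geostrophic balance gives V_g = (g/f)|∂Z/∂n|:
V_g = 9.81 × 1.95×10⁻⁴ / 6.84×10⁻⁵ = 28.0 m/s

28.0 m s⁻¹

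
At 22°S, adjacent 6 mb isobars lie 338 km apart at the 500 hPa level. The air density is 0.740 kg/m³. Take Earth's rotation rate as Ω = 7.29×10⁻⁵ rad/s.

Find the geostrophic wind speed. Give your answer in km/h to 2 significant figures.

160 km/h

Coriolis parameter at 22°S:
f = 2Ω sin φ = 2 × 7.29×10⁻⁵ × sin 22° = 5.46×10⁻⁵ s⁻¹
Pressure gradient: |∂P/∂n| = 600 Pa / 338000 m = 1.78×10⁻³ Pa/m
Geostrophic balance (pressure-gradient force = Coriolis force):
V_g = (1/(fρ)) |∂P/∂n| = 1.78×10⁻³ / (5.46×10⁻⁵ × 0.740) = 43.9 m/s
Converting: 43.9 m/s × 3.6 = 160 km/h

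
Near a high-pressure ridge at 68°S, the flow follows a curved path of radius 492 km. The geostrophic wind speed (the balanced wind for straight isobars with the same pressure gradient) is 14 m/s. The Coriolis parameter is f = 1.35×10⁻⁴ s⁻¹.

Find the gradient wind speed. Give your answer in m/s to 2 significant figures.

Around a high, pressure-gradient force acts outward with centrifugal, so Coriolis balances both:
fV = (1/ρ)|∂P/∂n| + V²/R  →  V² − fR·V + fR·V_g = 0
With fR = 1.35×10⁻⁴ × 492×10³ m = 66.4 m/s:
V = [fR − √((fR)² − 4 fR V_g)]/2 = [66.4 − √(66.4² − 4×66.4×14)]/2 = 20.1 m/s
Supergeostrophic (V > V_g = 14 m/s), as expected around a high.

20 m/s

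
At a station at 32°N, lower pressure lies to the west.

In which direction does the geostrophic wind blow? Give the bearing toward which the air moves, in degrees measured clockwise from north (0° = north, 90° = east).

The pressure-gradient force points toward the west (bearing 270°).
Geostrophic balance: in the Northern Hemisphere the Coriolis force deflects motion to the right, so the geostrophic wind blows 90° to the right of the pressure-gradient force (low pressure on the left).
Rotating 270° by 90° clockwise gives 000° — the wind blows toward the north.

000°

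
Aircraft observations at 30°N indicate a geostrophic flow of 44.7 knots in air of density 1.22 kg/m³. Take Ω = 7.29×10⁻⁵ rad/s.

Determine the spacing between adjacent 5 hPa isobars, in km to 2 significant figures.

240 km

Coriolis parameter at 30°N:
f = 2Ω sin φ = 2 × 7.29×10⁻⁵ × sin 30° = 7.29×10⁻⁵ s⁻¹
Wind speed in SI: 44.7 knots = 23.0 m/s
Geostrophic balance rearranged: |∂P/∂n| = f ρ V_g
|∂P/∂n| = 7.29×10⁻⁵ × 1.22 × 23.0 = 2.05×10⁻³ Pa/m
Isobar spacing: Δn = ΔP/|∂P/∂n| = 500 Pa / 2.05×10⁻³ Pa/m = 244476 m ≈ 240 km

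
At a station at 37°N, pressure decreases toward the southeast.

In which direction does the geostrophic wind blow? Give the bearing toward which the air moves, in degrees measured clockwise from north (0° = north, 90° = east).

225°

The pressure-gradient force points toward the southeast (bearing 135°).
Geostrophic balance: in the Northern Hemisphere the Coriolis force deflects motion to the right, so the geostrophic wind blows 90° to the right of the pressure-gradient force (low pressure on the left).
Rotating 135° by 90° clockwise gives 225° — the wind blows toward the southwest.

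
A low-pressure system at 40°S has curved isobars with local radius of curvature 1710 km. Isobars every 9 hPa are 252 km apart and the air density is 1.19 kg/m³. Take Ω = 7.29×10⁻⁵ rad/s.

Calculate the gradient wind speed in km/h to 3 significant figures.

98.5 km/h

Coriolis parameter at 40°S:
f = 2Ω sin φ = 2 × 7.29×10⁻⁵ × sin 40° = 9.37×10⁻⁵ s⁻¹
Pressure gradient: |∂P/∂n| = 900 Pa / 252000 m = 3.57×10⁻³ Pa/m
Geostrophic speed: V_g = |∂P/∂n|/(fρ) = 3.57×10⁻³/(9.37×10⁻⁵ × 1.19) = 32.0 m/s
Around a low, centrifugal force acts outward with Coriolis, so pressure-gradient force balances both:
(1/ρ)|∂P/∂n| = fV + V²/R  →  V² + fR·V − fR·V_g = 0
With fR = 9.37×10⁻⁵ × 1710×10³ m = 160 m/s:
V = [−fR + √((fR)² + 4 fR V_g)]/2 = [−160 + √(160² + 4×160×32)]/2 = 27.4 m/s
Subgeostrophic (V < V_g = 32 m/s), as expected around a low.
Converting: 27.4 m/s × 3.6 = 98.5 km/h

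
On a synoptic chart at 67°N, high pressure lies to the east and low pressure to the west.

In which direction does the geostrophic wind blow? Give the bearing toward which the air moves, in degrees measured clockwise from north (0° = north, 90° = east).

000°

The pressure-gradient force points toward the west (bearing 270°).
Geostrophic balance: in the Northern Hemisphere the Coriolis force deflects motion to the right, so the geostrophic wind blows 90° to the right of the pressure-gradient force (low pressure on the left).
Rotating 270° by 90° clockwise gives 000° — the wind blows toward the north.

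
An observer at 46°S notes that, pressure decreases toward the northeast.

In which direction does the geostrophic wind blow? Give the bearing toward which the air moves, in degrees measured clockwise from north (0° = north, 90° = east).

The pressure-gradient force points toward the northeast (bearing 045°).
Geostrophic balance: in the Southern Hemisphere the Coriolis force deflects motion to the left, so the geostrophic wind blows 90° to the left of the pressure-gradient force (low pressure on the right).
Rotating 045° by 90° counterclockwise gives 315° — the wind blows toward the northwest.

315°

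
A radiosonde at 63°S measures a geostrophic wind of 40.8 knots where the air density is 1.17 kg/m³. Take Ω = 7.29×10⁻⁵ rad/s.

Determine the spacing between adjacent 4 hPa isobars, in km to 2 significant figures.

Coriolis parameter at 63°S:
f = 2Ω sin φ = 2 × 7.29×10⁻⁵ × sin 63° = 1.30×10⁻⁴ s⁻¹
Wind speed in SI: 40.8 knots = 21.0 m/s
Geostrophic balance rearranged: |∂P/∂n| = f ρ V_g
|∂P/∂n| = 1.30×10⁻⁴ × 1.17 × 21.0 = 3.19×10⁻³ Pa/m
Isobar spacing: Δn = ΔP/|∂P/∂n| = 400 Pa / 3.19×10⁻³ Pa/m = 125383 m ≈ 130 km

130 km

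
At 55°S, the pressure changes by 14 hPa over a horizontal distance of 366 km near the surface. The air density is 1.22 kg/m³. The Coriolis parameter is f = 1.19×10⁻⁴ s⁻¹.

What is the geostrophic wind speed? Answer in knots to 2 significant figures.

Pressure gradient: |∂P/∂n| = 1400 Pa / 366000 m = 3.83×10⁻³ Pa/m
Geostrophic balance (pressure-gradient force = Coriolis force):
V_g = (1/(fρ)) |∂P/∂n| = 3.83×10⁻³ / (1.19×10⁻⁴ × 1.22) = 26.3 m/s
Converting: 26.3 m/s × 1.944 = 51 knots

51 knots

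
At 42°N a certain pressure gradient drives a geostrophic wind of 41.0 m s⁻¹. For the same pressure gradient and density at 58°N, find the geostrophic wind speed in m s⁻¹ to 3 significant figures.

32.3 m s⁻¹

With the same pressure gradient and density, V_g ∝ 1/f ∝ 1/sin φ.
V₂ = V₁ · sin φ₁ / sin φ₂ = 41.0 × sin 42° / sin 58°
V₂ = 41.0 × 0.6691/0.8480 = 32.3 m s⁻¹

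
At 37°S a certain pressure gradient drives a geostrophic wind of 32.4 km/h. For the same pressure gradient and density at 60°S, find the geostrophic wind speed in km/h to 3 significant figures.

With the same pressure gradient and density, V_g ∝ 1/f ∝ 1/sin φ.
V₂ = V₁ · sin φ₁ / sin φ₂ = 32.4 × sin 37° / sin 60°
V₂ = 32.4 × 0.6018/0.8660 = 22.5 km/h

22.5 km/h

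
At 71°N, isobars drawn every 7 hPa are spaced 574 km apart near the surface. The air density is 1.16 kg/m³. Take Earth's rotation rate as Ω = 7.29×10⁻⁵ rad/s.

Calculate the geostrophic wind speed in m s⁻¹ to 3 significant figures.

Coriolis parameter at 71°N:
f = 2Ω sin φ = 2 × 7.29×10⁻⁵ × sin 71° = 1.38×10⁻⁴ s⁻¹
Pressure gradient: |∂P/∂n| = 700 Pa / 574000 m = 1.22×10⁻³ Pa/m
Geostrophic balance (pressure-gradient force = Coriolis force):
V_g = (1/(fρ)) |∂P/∂n| = 1.22×10⁻³ / (1.38×10⁻⁴ × 1.16) = 7.63 m/s

7.63 m s⁻¹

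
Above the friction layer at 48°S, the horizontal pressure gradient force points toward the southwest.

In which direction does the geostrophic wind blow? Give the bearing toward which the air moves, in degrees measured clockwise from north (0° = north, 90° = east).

135°

The pressure-gradient force points toward the southwest (bearing 225°).
Geostrophic balance: in the Southern Hemisphere the Coriolis force deflects motion to the left, so the geostrophic wind blows 90° to the left of the pressure-gradient force (low pressure on the right).
Rotating 225° by 90° counterclockwise gives 135° — the wind blows toward the southeast.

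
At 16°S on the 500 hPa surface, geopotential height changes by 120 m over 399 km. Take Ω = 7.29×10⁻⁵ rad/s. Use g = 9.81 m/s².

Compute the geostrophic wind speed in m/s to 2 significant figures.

Coriolis parameter at 16°S:
f = 2Ω sin φ = 2 × 7.29×10⁻⁵ × sin 16° = 4.02×10⁻⁵ s⁻¹
Height gradient: |∂Z/∂n| = 120 m / 399000 m = 3.01×10⁻⁴
On a pressure surface, geostrophic balance gives V_g = (g/f)|∂Z/∂n|:
V_g = 9.81 × 3.01×10⁻⁴ / 4.02×10⁻⁵ = 73.4 m/s

73 m/s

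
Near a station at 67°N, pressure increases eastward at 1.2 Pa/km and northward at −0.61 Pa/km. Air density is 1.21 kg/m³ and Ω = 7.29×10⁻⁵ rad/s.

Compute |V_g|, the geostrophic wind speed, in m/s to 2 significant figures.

Coriolis parameter at 67°N:
f = 2Ω sin φ = 2 × 7.29×10⁻⁵ × sin 67° = 1.34×10⁻⁴ s⁻¹
Component geostrophic relations (x east, y north):
u_g = −(1/(fρ)) ∂P/∂y,  v_g = (1/(fρ)) ∂P/∂x
u_g = −(−0.61×10⁻³)/(1.34×10⁻⁴ × 1.21) = 3.76 m/s;  v_g = (1.2×10⁻³)/(1.34×10⁻⁴ × 1.21) = 7.39 m/s
|V_g| = √(u_g² + v_g²) = 8.29 m/s

8.3 m/s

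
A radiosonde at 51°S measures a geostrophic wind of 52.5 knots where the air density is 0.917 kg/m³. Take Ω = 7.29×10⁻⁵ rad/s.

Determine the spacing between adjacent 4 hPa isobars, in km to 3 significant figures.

143 km

Coriolis parameter at 51°S:
f = 2Ω sin φ = 2 × 7.29×10⁻⁵ × sin 51° = 1.13×10⁻⁴ s⁻¹
Wind speed in SI: 52.5 knots = 27.0 m/s
Geostrophic balance rearranged: |∂P/∂n| = f ρ V_g
|∂P/∂n| = 1.13×10⁻⁴ × 0.917 × 27.0 = 2.81×10⁻³ Pa/m
Isobar spacing: Δn = ΔP/|∂P/∂n| = 400 Pa / 2.81×10⁻³ Pa/m = 142539 m ≈ 143 km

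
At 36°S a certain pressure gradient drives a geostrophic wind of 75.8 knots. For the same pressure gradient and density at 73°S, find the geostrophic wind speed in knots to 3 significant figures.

46.6 knots

With the same pressure gradient and density, V_g ∝ 1/f ∝ 1/sin φ.
V₂ = V₁ · sin φ₁ / sin φ₂ = 75.8 × sin 36° / sin 73°
V₂ = 75.8 × 0.5878/0.9563 = 46.6 knots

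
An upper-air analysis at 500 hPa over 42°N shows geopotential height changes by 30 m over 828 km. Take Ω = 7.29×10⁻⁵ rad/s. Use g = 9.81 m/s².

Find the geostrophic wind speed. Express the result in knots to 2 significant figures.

Coriolis parameter at 42°N:
f = 2Ω sin φ = 2 × 7.29×10⁻⁵ × sin 42° = 9.76×10⁻⁵ s⁻¹
Height gradient: |∂Z/∂n| = 30 m / 828000 m = 3.62×10⁻⁵
On a pressure surface, geostrophic balance gives V_g = (g/f)|∂Z/∂n|:
V_g = 9.81 × 3.62×10⁻⁵ / 9.76×10⁻⁵ = 3.64 m/s
Converting: 3.64 m/s × 1.944 = 7.1 knots

7.1 knots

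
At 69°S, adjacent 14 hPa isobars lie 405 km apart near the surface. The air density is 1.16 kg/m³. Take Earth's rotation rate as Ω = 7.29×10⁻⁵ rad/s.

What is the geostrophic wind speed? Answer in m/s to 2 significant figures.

Coriolis parameter at 69°S:
f = 2Ω sin φ = 2 × 7.29×10⁻⁵ × sin 69° = 1.36×10⁻⁴ s⁻¹
Pressure gradient: |∂P/∂n| = 1400 Pa / 405000 m = 3.46×10⁻³ Pa/m
Geostrophic balance (pressure-gradient force = Coriolis force):
V_g = (1/(fρ)) |∂P/∂n| = 3.46×10⁻³ / (1.36×10⁻⁴ × 1.16) = 21.9 m/s

22 m/s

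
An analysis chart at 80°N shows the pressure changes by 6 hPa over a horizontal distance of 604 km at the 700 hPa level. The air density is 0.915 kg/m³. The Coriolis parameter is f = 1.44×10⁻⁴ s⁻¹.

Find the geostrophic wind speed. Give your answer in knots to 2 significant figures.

15 knots

Pressure gradient: |∂P/∂n| = 600 Pa / 604000 m = 9.93×10⁻⁴ Pa/m
Geostrophic balance (pressure-gradient force = Coriolis force):
V_g = (1/(fρ)) |∂P/∂n| = 9.93×10⁻⁴ / (1.44×10⁻⁴ × 0.915) = 7.54 m/s
Converting: 7.54 m/s × 1.944 = 15 knots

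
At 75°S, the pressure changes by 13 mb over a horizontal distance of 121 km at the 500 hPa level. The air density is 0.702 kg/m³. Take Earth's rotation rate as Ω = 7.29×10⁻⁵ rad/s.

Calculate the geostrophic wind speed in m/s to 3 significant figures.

Coriolis parameter at 75°S:
f = 2Ω sin φ = 2 × 7.29×10⁻⁵ × sin 75° = 1.41×10⁻⁴ s⁻¹
Pressure gradient: |∂P/∂n| = 1300 Pa / 121000 m = 1.07×10⁻² Pa/m
Geostrophic balance (pressure-gradient force = Coriolis force):
V_g = (1/(fρ)) |∂P/∂n| = 1.07×10⁻² / (1.41×10⁻⁴ × 0.702) = 109 m/s

109 m/s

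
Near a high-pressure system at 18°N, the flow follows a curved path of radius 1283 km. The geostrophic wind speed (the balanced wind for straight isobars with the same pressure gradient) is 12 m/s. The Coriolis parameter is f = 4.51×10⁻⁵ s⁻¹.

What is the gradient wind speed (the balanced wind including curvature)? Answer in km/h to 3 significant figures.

61.2 km/h

Around a high, pressure-gradient force acts outward with centrifugal, so Coriolis balances both:
fV = (1/ρ)|∂P/∂n| + V²/R  →  V² − fR·V + fR·V_g = 0
With fR = 4.51×10⁻⁵ × 1283×10³ m = 57.9 m/s:
V = [fR − √((fR)² − 4 fR V_g)]/2 = [57.9 − √(57.9² − 4×57.9×12)]/2 = 17 m/s
Supergeostrophic (V > V_g = 12 m/s), as expected around a high.
Converting: 17 m/s × 3.6 = 61.2 km/h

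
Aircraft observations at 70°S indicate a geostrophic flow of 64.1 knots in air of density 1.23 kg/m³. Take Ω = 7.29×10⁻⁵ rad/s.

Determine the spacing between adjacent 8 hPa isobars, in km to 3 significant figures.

144 km

Coriolis parameter at 70°S:
f = 2Ω sin φ = 2 × 7.29×10⁻⁵ × sin 70° = 1.37×10⁻⁴ s⁻¹
Wind speed in SI: 64.1 knots = 33.0 m/s
Geostrophic balance rearranged: |∂P/∂n| = f ρ V_g
|∂P/∂n| = 1.37×10⁻⁴ × 1.23 × 33.0 = 5.56×10⁻³ Pa/m
Isobar spacing: Δn = ΔP/|∂P/∂n| = 800 Pa / 5.56×10⁻³ Pa/m = 143961 m ≈ 144 km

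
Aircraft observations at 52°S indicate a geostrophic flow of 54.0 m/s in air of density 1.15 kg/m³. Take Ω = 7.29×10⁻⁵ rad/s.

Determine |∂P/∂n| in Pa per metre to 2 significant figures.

7.1×10⁻³ Pa/m

Coriolis parameter at 52°S:
f = 2Ω sin φ = 2 × 7.29×10⁻⁵ × sin 52° = 1.15×10⁻⁴ s⁻¹
Geostrophic balance rearranged: |∂P/∂n| = f ρ V_g
|∂P/∂n| = 1.15×10⁻⁴ × 1.15 × 54.0 = 7.13×10⁻³ Pa/m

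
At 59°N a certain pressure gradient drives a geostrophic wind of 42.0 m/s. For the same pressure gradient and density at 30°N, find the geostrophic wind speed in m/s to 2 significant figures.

With the same pressure gradient and density, V_g ∝ 1/f ∝ 1/sin φ.
V₂ = V₁ · sin φ₁ / sin φ₂ = 42.0 × sin 59° / sin 30°
V₂ = 42.0 × 0.8572/0.5000 = 72 m/s

72 m/s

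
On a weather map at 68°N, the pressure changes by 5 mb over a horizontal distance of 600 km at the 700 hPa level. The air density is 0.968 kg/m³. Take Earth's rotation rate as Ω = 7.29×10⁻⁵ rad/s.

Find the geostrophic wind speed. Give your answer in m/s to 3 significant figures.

6.37 m/s

Coriolis parameter at 68°N:
f = 2Ω sin φ = 2 × 7.29×10⁻⁵ × sin 68° = 1.35×10⁻⁴ s⁻¹
Pressure gradient: |∂P/∂n| = 500 Pa / 600000 m = 8.33×10⁻⁴ Pa/m
Geostrophic balance (pressure-gradient force = Coriolis force):
V_g = (1/(fρ)) |∂P/∂n| = 8.33×10⁻⁴ / (1.35×10⁻⁴ × 0.968) = 6.37 m/s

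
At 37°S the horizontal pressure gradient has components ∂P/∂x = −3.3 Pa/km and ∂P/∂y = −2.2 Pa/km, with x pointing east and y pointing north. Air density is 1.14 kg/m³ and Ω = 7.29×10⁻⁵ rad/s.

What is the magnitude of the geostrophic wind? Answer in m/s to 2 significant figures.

40 m/s

Coriolis parameter at 37°S:
f = 2Ω sin φ = 2 × 7.29×10⁻⁵ × sin 37° = 8.77×10⁻⁵ s⁻¹
In the Southern Hemisphere f is negative: f = −8.77×10⁻⁵ s⁻¹.
Component geostrophic relations (x east, y north):
u_g = −(1/(fρ)) ∂P/∂y,  v_g = (1/(fρ)) ∂P/∂x
u_g = −(−2.2×10⁻³)/(−8.77×10⁻⁵ × 1.14) = −22.0 m/s;  v_g = (−3.3×10⁻³)/(−8.77×10⁻⁵ × 1.14) = 33.0 m/s
|V_g| = √(u_g² + v_g²) = 39.6 m/s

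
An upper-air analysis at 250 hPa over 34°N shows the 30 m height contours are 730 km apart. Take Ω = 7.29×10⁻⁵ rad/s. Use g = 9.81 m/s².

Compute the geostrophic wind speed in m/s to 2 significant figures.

4.9 m/s

Coriolis parameter at 34°N:
f = 2Ω sin φ = 2 × 7.29×10⁻⁵ × sin 34° = 8.15×10⁻⁵ s⁻¹
Height gradient: |∂Z/∂n| = 30 m / 730000 m = 4.11×10⁻⁵
On a pressure surface, geostrophic balance gives V_g = (g/f)|∂Z/∂n|:
V_g = 9.81 × 4.11×10⁻⁵ / 8.15×10⁻⁵ = 4.94 m/s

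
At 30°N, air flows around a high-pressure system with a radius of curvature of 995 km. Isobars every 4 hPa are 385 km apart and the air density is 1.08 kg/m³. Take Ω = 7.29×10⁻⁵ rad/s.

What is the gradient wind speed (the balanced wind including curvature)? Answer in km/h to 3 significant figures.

Coriolis parameter at 30°N:
f = 2Ω sin φ = 2 × 7.29×10⁻⁵ × sin 30° = 7.29×10⁻⁵ s⁻¹
Pressure gradient: |∂P/∂n| = 400 Pa / 385000 m = 1.04×10⁻³ Pa/m
Geostrophic speed: V_g = |∂P/∂n|/(fρ) = 1.04×10⁻³/(7.29×10⁻⁵ × 1.08) = 13.2 m/s
Around a high, pressure-gradient force acts outward with centrifugal, so Coriolis balances both:
fV = (1/ρ)|∂P/∂n| + V²/R  →  V² − fR·V + fR·V_g = 0
With fR = 7.29×10⁻⁵ × 995×10³ m = 72.5 m/s:
V = [fR − √((fR)² − 4 fR V_g)]/2 = [72.5 − √(72.5² − 4×72.5×13.2)]/2 = 17.3 m/s
Supergeostrophic (V > V_g = 13.2 m/s), as expected around a high.
Converting: 17.3 m/s × 3.6 = 62.4 km/h

62.4 km/h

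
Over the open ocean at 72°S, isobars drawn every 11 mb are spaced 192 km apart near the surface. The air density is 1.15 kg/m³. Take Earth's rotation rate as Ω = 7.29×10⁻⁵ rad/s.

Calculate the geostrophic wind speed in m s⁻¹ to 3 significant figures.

35.9 m s⁻¹

Coriolis parameter at 72°S:
f = 2Ω sin φ = 2 × 7.29×10⁻⁵ × sin 72° = 1.39×10⁻⁴ s⁻¹
Pressure gradient: |∂P/∂n| = 1100 Pa / 192000 m = 5.73×10⁻³ Pa/m
Geostrophic balance (pressure-gradient force = Coriolis force):
V_g = (1/(fρ)) |∂P/∂n| = 5.73×10⁻³ / (1.39×10⁻⁴ × 1.15) = 35.9 m/s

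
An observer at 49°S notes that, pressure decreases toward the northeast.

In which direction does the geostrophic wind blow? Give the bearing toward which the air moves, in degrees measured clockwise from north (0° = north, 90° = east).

315°

The pressure-gradient force points toward the northeast (bearing 045°).
Geostrophic balance: in the Southern Hemisphere the Coriolis force deflects motion to the left, so the geostrophic wind blows 90° to the left of the pressure-gradient force (low pressure on the right).
Rotating 045° by 90° counterclockwise gives 315° — the wind blows toward the northwest.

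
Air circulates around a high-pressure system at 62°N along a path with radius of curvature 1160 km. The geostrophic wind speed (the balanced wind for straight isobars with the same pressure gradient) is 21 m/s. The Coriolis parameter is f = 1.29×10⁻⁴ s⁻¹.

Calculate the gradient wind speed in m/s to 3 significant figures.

25.3 m/s

Around a high, pressure-gradient force acts outward with centrifugal, so Coriolis balances both:
fV = (1/ρ)|∂P/∂n| + V²/R  →  V² − fR·V + fR·V_g = 0
With fR = 1.29×10⁻⁴ × 1160×10³ m = 150 m/s:
V = [fR − √((fR)² − 4 fR V_g)]/2 = [150 − √(150² − 4×150×21)]/2 = 25.3 m/s
Supergeostrophic (V > V_g = 21 m/s), as expected around a high.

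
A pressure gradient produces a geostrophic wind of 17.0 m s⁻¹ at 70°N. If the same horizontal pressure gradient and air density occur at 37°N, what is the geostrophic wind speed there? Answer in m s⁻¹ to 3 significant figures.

With the same pressure gradient and density, V_g ∝ 1/f ∝ 1/sin φ.
V₂ = V₁ · sin φ₁ / sin φ₂ = 17.0 × sin 70° / sin 37°
V₂ = 17.0 × 0.9397/0.6018 = 26.5 m s⁻¹

26.5 m s⁻¹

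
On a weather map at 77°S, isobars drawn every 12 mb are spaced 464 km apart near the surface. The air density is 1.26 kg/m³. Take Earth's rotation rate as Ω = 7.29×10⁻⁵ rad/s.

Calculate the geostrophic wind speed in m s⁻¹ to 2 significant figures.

Coriolis parameter at 77°S:
f = 2Ω sin φ = 2 × 7.29×10⁻⁵ × sin 77° = 1.42×10⁻⁴ s⁻¹
Pressure gradient: |∂P/∂n| = 1200 Pa / 464000 m = 2.59×10⁻³ Pa/m
Geostrophic balance (pressure-gradient force = Coriolis force):
V_g = (1/(fρ)) |∂P/∂n| = 2.59×10⁻³ / (1.42×10⁻⁴ × 1.26) = 14.4 m/s

14 m s⁻¹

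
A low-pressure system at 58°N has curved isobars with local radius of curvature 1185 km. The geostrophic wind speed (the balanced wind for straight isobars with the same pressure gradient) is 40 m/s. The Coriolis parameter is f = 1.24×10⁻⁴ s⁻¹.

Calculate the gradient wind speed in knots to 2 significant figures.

Around a low, centrifugal force acts outward with Coriolis, so pressure-gradient force balances both:
(1/ρ)|∂P/∂n| = fV + V²/R  →  V² + fR·V − fR·V_g = 0
With fR = 1.24×10⁻⁴ × 1185×10³ m = 147 m/s:
V = [−fR + √((fR)² + 4 fR V_g)]/2 = [−147 + √(147² + 4×147×40)]/2 = 32.7 m/s
Subgeostrophic (V < V_g = 40 m/s), as expected around a low.
Converting: 32.7 m/s × 1.944 = 64 knots

64 knots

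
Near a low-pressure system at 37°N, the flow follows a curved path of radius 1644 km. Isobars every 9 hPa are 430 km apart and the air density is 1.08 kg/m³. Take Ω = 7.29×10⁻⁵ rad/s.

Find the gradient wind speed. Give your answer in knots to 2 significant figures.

Coriolis parameter at 37°N:
f = 2Ω sin φ = 2 × 7.29×10⁻⁵ × sin 37° = 8.77×10⁻⁵ s⁻¹
Pressure gradient: |∂P/∂n| = 900 Pa / 430000 m = 2.09×10⁻³ Pa/m
Geostrophic speed: V_g = |∂P/∂n|/(fρ) = 2.09×10⁻³/(8.77×10⁻⁵ × 1.08) = 22.1 m/s
Around a low, centrifugal force acts outward with Coriolis, so pressure-gradient force balances both:
(1/ρ)|∂P/∂n| = fV + V²/R  →  V² + fR·V − fR·V_g = 0
With fR = 8.77×10⁻⁵ × 1644×10³ m = 144 m/s:
V = [−fR + √((fR)² + 4 fR V_g)]/2 = [−144 + √(144² + 4×144×22.1)]/2 = 19.5 m/s
Subgeostrophic (V < V_g = 22.1 m/s), as expected around a low.
Converting: 19.5 m/s × 1.944 = 38 knots

38 knots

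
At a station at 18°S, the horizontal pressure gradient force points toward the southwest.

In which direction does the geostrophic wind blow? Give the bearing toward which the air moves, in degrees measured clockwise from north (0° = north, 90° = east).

The pressure-gradient force points toward the southwest (bearing 225°).
Geostrophic balance: in the Southern Hemisphere the Coriolis force deflects motion to the left, so the geostrophic wind blows 90° to the left of the pressure-gradient force (low pressure on the right).
Rotating 225° by 90° counterclockwise gives 135° — the wind blows toward the southeast.

135°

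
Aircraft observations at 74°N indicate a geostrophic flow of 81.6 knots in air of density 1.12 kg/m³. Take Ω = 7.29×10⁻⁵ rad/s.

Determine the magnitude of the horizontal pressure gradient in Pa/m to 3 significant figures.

Coriolis parameter at 74°N:
f = 2Ω sin φ = 2 × 7.29×10⁻⁵ × sin 74° = 1.40×10⁻⁴ s⁻¹
Wind speed in SI: 81.6 knots = 42.0 m/s
Geostrophic balance rearranged: |∂P/∂n| = f ρ V_g
|∂P/∂n| = 1.40×10⁻⁴ × 1.12 × 42.0 = 6.59×10⁻³ Pa/m

6.59×10⁻³ Pa/m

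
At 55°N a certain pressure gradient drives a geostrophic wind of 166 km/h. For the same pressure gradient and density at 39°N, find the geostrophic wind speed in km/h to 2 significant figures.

With the same pressure gradient and density, V_g ∝ 1/f ∝ 1/sin φ.
V₂ = V₁ · sin φ₁ / sin φ₂ = 166 × sin 55° / sin 39°
V₂ = 166 × 0.8192/0.6293 = 220 km/h

220 km/h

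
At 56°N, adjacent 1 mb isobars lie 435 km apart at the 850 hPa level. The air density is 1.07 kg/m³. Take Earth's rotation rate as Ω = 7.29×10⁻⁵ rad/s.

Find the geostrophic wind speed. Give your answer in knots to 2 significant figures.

Coriolis parameter at 56°N:
f = 2Ω sin φ = 2 × 7.29×10⁻⁵ × sin 56° = 1.21×10⁻⁴ s⁻¹
Pressure gradient: |∂P/∂n| = 100 Pa / 435000 m = 2.30×10⁻⁴ Pa/m
Geostrophic balance (pressure-gradient force = Coriolis force):
V_g = (1/(fρ)) |∂P/∂n| = 2.30×10⁻⁴ / (1.21×10⁻⁴ × 1.07) = 1.78 m/s
Converting: 1.78 m/s × 1.944 = 3.5 knots

3.5 knots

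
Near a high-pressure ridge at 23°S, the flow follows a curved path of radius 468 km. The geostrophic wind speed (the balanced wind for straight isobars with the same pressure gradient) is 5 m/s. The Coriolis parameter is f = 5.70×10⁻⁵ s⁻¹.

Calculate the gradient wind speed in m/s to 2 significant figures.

Around a high, pressure-gradient force acts outward with centrifugal, so Coriolis balances both:
fV = (1/ρ)|∂P/∂n| + V²/R  →  V² − fR·V + fR·V_g = 0
With fR = 5.70×10⁻⁵ × 468×10³ m = 26.7 m/s:
V = [fR − √((fR)² − 4 fR V_g)]/2 = [26.7 − √(26.7² − 4×26.7×5)]/2 = 6.67 m/s
Supergeostrophic (V > V_g = 5 m/s), as expected around a high.

6.7 m/s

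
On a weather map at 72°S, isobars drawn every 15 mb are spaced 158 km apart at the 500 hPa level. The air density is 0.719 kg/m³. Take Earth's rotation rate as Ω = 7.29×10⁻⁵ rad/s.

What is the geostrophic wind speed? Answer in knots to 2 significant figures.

Coriolis parameter at 72°S:
f = 2Ω sin φ = 2 × 7.29×10⁻⁵ × sin 72° = 1.39×10⁻⁴ s⁻¹
Pressure gradient: |∂P/∂n| = 1500 Pa / 158000 m = 9.49×10⁻³ Pa/m
Geostrophic balance (pressure-gradient force = Coriolis force):
V_g = (1/(fρ)) |∂P/∂n| = 9.49×10⁻³ / (1.39×10⁻⁴ × 0.719) = 95.2 m/s
Converting: 95.2 m/s × 1.944 = 190 knots

190 knots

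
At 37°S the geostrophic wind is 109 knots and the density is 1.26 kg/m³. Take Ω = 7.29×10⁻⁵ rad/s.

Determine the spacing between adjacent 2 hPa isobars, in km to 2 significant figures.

Coriolis parameter at 37°S:
f = 2Ω sin φ = 2 × 7.29×10⁻⁵ × sin 37° = 8.77×10⁻⁵ s⁻¹
Wind speed in SI: 109 knots = 56.1 m/s
Geostrophic balance rearranged: |∂P/∂n| = f ρ V_g
|∂P/∂n| = 8.77×10⁻⁵ × 1.26 × 56.1 = 6.20×10⁻³ Pa/m
Isobar spacing: Δn = ΔP/|∂P/∂n| = 200 Pa / 6.20×10⁻³ Pa/m = 32261 m ≈ 32 km

32 km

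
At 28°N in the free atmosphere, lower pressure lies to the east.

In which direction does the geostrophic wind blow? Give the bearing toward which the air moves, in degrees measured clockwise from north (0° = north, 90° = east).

The pressure-gradient force points toward the east (bearing 090°).
Geostrophic balance: in the Northern Hemisphere the Coriolis force deflects motion to the right, so the geostrophic wind blows 90° to the right of the pressure-gradient force (low pressure on the left).
Rotating 090° by 90° clockwise gives 180° — the wind blows toward the south.

180°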